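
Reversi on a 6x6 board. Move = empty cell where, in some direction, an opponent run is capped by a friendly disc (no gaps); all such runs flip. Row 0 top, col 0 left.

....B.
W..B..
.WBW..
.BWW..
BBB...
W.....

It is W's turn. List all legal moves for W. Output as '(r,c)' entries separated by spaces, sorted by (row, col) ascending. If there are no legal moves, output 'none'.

(0,2): no bracket -> illegal
(0,3): flips 1 -> legal
(0,5): no bracket -> illegal
(1,1): flips 1 -> legal
(1,2): flips 1 -> legal
(1,4): no bracket -> illegal
(1,5): no bracket -> illegal
(2,0): no bracket -> illegal
(2,4): no bracket -> illegal
(3,0): flips 2 -> legal
(4,3): no bracket -> illegal
(5,1): flips 3 -> legal
(5,2): flips 1 -> legal
(5,3): no bracket -> illegal

Answer: (0,3) (1,1) (1,2) (3,0) (5,1) (5,2)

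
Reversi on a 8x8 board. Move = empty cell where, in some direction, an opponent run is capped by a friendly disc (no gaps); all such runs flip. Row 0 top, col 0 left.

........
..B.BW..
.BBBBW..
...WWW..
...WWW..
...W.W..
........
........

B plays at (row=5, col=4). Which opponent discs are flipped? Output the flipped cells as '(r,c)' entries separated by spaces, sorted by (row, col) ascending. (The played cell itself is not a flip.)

Dir NW: opp run (4,3), next='.' -> no flip
Dir N: opp run (4,4) (3,4) capped by B -> flip
Dir NE: opp run (4,5), next='.' -> no flip
Dir W: opp run (5,3), next='.' -> no flip
Dir E: opp run (5,5), next='.' -> no flip
Dir SW: first cell '.' (not opp) -> no flip
Dir S: first cell '.' (not opp) -> no flip
Dir SE: first cell '.' (not opp) -> no flip

Answer: (3,4) (4,4)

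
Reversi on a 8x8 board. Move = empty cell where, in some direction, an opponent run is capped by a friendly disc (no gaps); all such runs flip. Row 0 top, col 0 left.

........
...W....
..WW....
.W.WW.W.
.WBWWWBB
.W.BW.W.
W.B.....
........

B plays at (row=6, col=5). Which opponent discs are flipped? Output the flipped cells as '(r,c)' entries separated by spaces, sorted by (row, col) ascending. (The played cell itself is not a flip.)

Answer: (5,6)

Derivation:
Dir NW: opp run (5,4) (4,3), next='.' -> no flip
Dir N: first cell '.' (not opp) -> no flip
Dir NE: opp run (5,6) capped by B -> flip
Dir W: first cell '.' (not opp) -> no flip
Dir E: first cell '.' (not opp) -> no flip
Dir SW: first cell '.' (not opp) -> no flip
Dir S: first cell '.' (not opp) -> no flip
Dir SE: first cell '.' (not opp) -> no flip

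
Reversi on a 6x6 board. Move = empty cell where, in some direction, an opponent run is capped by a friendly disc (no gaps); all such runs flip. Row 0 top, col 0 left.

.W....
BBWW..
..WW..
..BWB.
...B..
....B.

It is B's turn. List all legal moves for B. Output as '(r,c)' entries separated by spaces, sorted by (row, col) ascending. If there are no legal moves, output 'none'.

Answer: (0,2) (0,3) (1,4) (4,4)

Derivation:
(0,0): no bracket -> illegal
(0,2): flips 2 -> legal
(0,3): flips 3 -> legal
(0,4): no bracket -> illegal
(1,4): flips 3 -> legal
(2,1): no bracket -> illegal
(2,4): no bracket -> illegal
(3,1): no bracket -> illegal
(4,2): no bracket -> illegal
(4,4): flips 2 -> legal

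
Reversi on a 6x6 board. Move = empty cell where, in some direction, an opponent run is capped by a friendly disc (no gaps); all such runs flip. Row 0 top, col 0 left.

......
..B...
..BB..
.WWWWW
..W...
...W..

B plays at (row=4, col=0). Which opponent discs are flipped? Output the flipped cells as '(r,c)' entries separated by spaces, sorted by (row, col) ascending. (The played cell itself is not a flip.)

Answer: (3,1)

Derivation:
Dir NW: edge -> no flip
Dir N: first cell '.' (not opp) -> no flip
Dir NE: opp run (3,1) capped by B -> flip
Dir W: edge -> no flip
Dir E: first cell '.' (not opp) -> no flip
Dir SW: edge -> no flip
Dir S: first cell '.' (not opp) -> no flip
Dir SE: first cell '.' (not opp) -> no flip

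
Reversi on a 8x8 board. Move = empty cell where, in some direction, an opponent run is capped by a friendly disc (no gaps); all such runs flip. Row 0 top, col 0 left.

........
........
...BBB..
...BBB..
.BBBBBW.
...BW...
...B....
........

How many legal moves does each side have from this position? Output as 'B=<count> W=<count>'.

Answer: B=5 W=7

Derivation:
-- B to move --
(3,6): no bracket -> illegal
(3,7): no bracket -> illegal
(4,7): flips 1 -> legal
(5,5): flips 1 -> legal
(5,6): no bracket -> illegal
(5,7): flips 1 -> legal
(6,4): flips 1 -> legal
(6,5): flips 1 -> legal
B mobility = 5
-- W to move --
(1,2): no bracket -> illegal
(1,3): flips 2 -> legal
(1,4): flips 3 -> legal
(1,5): no bracket -> illegal
(1,6): no bracket -> illegal
(2,2): no bracket -> illegal
(2,6): no bracket -> illegal
(3,0): no bracket -> illegal
(3,1): no bracket -> illegal
(3,2): flips 1 -> legal
(3,6): flips 1 -> legal
(4,0): flips 5 -> legal
(5,0): no bracket -> illegal
(5,1): no bracket -> illegal
(5,2): flips 1 -> legal
(5,5): no bracket -> illegal
(5,6): no bracket -> illegal
(6,2): no bracket -> illegal
(6,4): no bracket -> illegal
(7,2): flips 1 -> legal
(7,3): no bracket -> illegal
(7,4): no bracket -> illegal
W mobility = 7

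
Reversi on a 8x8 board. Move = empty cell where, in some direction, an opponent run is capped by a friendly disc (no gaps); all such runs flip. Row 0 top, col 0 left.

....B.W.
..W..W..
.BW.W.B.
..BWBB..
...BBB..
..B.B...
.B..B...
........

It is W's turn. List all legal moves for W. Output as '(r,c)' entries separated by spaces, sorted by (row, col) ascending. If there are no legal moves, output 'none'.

Answer: (2,0) (3,0) (3,1) (3,6) (3,7) (4,2) (4,6) (5,3) (5,5) (7,4)

Derivation:
(0,3): no bracket -> illegal
(0,5): no bracket -> illegal
(1,0): no bracket -> illegal
(1,1): no bracket -> illegal
(1,3): no bracket -> illegal
(1,4): no bracket -> illegal
(1,6): no bracket -> illegal
(1,7): no bracket -> illegal
(2,0): flips 1 -> legal
(2,3): no bracket -> illegal
(2,5): no bracket -> illegal
(2,7): no bracket -> illegal
(3,0): flips 1 -> legal
(3,1): flips 1 -> legal
(3,6): flips 2 -> legal
(3,7): flips 1 -> legal
(4,1): no bracket -> illegal
(4,2): flips 1 -> legal
(4,6): flips 1 -> legal
(5,0): no bracket -> illegal
(5,1): no bracket -> illegal
(5,3): flips 1 -> legal
(5,5): flips 1 -> legal
(5,6): no bracket -> illegal
(6,0): no bracket -> illegal
(6,2): no bracket -> illegal
(6,3): no bracket -> illegal
(6,5): no bracket -> illegal
(7,0): no bracket -> illegal
(7,1): no bracket -> illegal
(7,2): no bracket -> illegal
(7,3): no bracket -> illegal
(7,4): flips 4 -> legal
(7,5): no bracket -> illegal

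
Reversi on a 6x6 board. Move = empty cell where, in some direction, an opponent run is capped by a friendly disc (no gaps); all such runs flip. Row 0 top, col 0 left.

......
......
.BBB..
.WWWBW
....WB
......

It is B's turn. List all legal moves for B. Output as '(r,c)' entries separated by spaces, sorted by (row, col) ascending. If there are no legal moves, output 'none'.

Answer: (2,5) (3,0) (4,0) (4,1) (4,2) (4,3) (5,4) (5,5)

Derivation:
(2,0): no bracket -> illegal
(2,4): no bracket -> illegal
(2,5): flips 1 -> legal
(3,0): flips 3 -> legal
(4,0): flips 1 -> legal
(4,1): flips 2 -> legal
(4,2): flips 1 -> legal
(4,3): flips 3 -> legal
(5,3): no bracket -> illegal
(5,4): flips 1 -> legal
(5,5): flips 2 -> legal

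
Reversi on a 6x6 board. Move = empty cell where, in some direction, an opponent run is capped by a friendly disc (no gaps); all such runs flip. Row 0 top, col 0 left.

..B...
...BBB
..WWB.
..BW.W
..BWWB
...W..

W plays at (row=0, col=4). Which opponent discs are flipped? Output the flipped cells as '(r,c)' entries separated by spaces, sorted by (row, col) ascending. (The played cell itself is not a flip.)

Answer: (1,3)

Derivation:
Dir NW: edge -> no flip
Dir N: edge -> no flip
Dir NE: edge -> no flip
Dir W: first cell '.' (not opp) -> no flip
Dir E: first cell '.' (not opp) -> no flip
Dir SW: opp run (1,3) capped by W -> flip
Dir S: opp run (1,4) (2,4), next='.' -> no flip
Dir SE: opp run (1,5), next=edge -> no flip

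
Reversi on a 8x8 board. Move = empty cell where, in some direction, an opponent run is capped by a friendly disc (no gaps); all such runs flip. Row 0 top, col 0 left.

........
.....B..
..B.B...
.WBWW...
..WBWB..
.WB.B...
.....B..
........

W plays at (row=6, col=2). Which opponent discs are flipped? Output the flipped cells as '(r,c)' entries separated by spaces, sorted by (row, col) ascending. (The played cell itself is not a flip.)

Answer: (5,2)

Derivation:
Dir NW: first cell 'W' (not opp) -> no flip
Dir N: opp run (5,2) capped by W -> flip
Dir NE: first cell '.' (not opp) -> no flip
Dir W: first cell '.' (not opp) -> no flip
Dir E: first cell '.' (not opp) -> no flip
Dir SW: first cell '.' (not opp) -> no flip
Dir S: first cell '.' (not opp) -> no flip
Dir SE: first cell '.' (not opp) -> no flip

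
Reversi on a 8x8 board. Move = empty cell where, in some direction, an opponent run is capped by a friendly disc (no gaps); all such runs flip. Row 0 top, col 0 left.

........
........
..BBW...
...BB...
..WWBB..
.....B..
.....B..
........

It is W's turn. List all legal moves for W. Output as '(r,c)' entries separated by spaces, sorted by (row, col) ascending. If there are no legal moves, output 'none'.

Answer: (1,3) (2,1) (2,5) (4,6) (5,4)

Derivation:
(1,1): no bracket -> illegal
(1,2): no bracket -> illegal
(1,3): flips 2 -> legal
(1,4): no bracket -> illegal
(2,1): flips 2 -> legal
(2,5): flips 1 -> legal
(3,1): no bracket -> illegal
(3,2): no bracket -> illegal
(3,5): no bracket -> illegal
(3,6): no bracket -> illegal
(4,6): flips 2 -> legal
(5,3): no bracket -> illegal
(5,4): flips 2 -> legal
(5,6): no bracket -> illegal
(6,4): no bracket -> illegal
(6,6): no bracket -> illegal
(7,4): no bracket -> illegal
(7,5): no bracket -> illegal
(7,6): no bracket -> illegal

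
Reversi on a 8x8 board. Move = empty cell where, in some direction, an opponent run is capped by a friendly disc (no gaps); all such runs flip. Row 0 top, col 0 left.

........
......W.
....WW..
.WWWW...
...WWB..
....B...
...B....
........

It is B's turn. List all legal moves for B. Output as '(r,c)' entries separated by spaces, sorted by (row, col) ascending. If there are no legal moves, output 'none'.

(0,5): no bracket -> illegal
(0,6): no bracket -> illegal
(0,7): no bracket -> illegal
(1,3): no bracket -> illegal
(1,4): flips 3 -> legal
(1,5): no bracket -> illegal
(1,7): no bracket -> illegal
(2,0): no bracket -> illegal
(2,1): flips 2 -> legal
(2,2): no bracket -> illegal
(2,3): flips 1 -> legal
(2,6): no bracket -> illegal
(2,7): no bracket -> illegal
(3,0): no bracket -> illegal
(3,5): no bracket -> illegal
(3,6): no bracket -> illegal
(4,0): no bracket -> illegal
(4,1): no bracket -> illegal
(4,2): flips 2 -> legal
(5,2): no bracket -> illegal
(5,3): no bracket -> illegal
(5,5): no bracket -> illegal

Answer: (1,4) (2,1) (2,3) (4,2)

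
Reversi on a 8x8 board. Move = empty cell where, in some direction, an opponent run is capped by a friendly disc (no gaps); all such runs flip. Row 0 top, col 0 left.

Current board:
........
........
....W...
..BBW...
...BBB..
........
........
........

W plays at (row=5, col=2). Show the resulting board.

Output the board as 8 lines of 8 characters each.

Place W at (5,2); scan 8 dirs for brackets.
Dir NW: first cell '.' (not opp) -> no flip
Dir N: first cell '.' (not opp) -> no flip
Dir NE: opp run (4,3) capped by W -> flip
Dir W: first cell '.' (not opp) -> no flip
Dir E: first cell '.' (not opp) -> no flip
Dir SW: first cell '.' (not opp) -> no flip
Dir S: first cell '.' (not opp) -> no flip
Dir SE: first cell '.' (not opp) -> no flip
All flips: (4,3)

Answer: ........
........
....W...
..BBW...
...WBB..
..W.....
........
........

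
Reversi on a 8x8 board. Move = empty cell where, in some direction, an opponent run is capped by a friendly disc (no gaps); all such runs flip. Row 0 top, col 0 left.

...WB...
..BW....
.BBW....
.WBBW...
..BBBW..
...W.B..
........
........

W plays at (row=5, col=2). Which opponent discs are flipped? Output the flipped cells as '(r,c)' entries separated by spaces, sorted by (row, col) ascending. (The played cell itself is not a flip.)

Answer: (4,3)

Derivation:
Dir NW: first cell '.' (not opp) -> no flip
Dir N: opp run (4,2) (3,2) (2,2) (1,2), next='.' -> no flip
Dir NE: opp run (4,3) capped by W -> flip
Dir W: first cell '.' (not opp) -> no flip
Dir E: first cell 'W' (not opp) -> no flip
Dir SW: first cell '.' (not opp) -> no flip
Dir S: first cell '.' (not opp) -> no flip
Dir SE: first cell '.' (not opp) -> no flip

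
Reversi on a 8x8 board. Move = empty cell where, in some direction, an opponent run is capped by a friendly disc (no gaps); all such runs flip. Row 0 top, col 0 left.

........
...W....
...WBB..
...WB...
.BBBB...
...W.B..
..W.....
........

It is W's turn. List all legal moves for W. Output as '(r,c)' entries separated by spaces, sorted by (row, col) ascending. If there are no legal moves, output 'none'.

Answer: (1,5) (2,6) (3,1) (3,5) (4,5) (5,1) (6,6)

Derivation:
(1,4): no bracket -> illegal
(1,5): flips 1 -> legal
(1,6): no bracket -> illegal
(2,6): flips 2 -> legal
(3,0): no bracket -> illegal
(3,1): flips 1 -> legal
(3,2): no bracket -> illegal
(3,5): flips 3 -> legal
(3,6): no bracket -> illegal
(4,0): no bracket -> illegal
(4,5): flips 1 -> legal
(4,6): no bracket -> illegal
(5,0): no bracket -> illegal
(5,1): flips 1 -> legal
(5,2): no bracket -> illegal
(5,4): no bracket -> illegal
(5,6): no bracket -> illegal
(6,4): no bracket -> illegal
(6,5): no bracket -> illegal
(6,6): flips 2 -> legal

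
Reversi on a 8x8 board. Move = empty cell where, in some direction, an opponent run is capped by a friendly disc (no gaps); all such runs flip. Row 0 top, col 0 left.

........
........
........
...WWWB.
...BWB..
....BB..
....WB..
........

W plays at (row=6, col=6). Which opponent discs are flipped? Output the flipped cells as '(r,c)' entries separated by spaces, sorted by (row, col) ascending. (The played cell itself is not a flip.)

Answer: (5,5) (6,5)

Derivation:
Dir NW: opp run (5,5) capped by W -> flip
Dir N: first cell '.' (not opp) -> no flip
Dir NE: first cell '.' (not opp) -> no flip
Dir W: opp run (6,5) capped by W -> flip
Dir E: first cell '.' (not opp) -> no flip
Dir SW: first cell '.' (not opp) -> no flip
Dir S: first cell '.' (not opp) -> no flip
Dir SE: first cell '.' (not opp) -> no flip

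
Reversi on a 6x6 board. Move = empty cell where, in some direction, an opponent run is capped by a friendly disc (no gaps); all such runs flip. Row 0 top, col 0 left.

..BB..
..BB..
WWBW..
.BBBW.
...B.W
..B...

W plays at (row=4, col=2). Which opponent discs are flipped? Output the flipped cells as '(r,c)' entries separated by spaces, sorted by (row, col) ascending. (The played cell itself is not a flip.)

Answer: (3,1)

Derivation:
Dir NW: opp run (3,1) capped by W -> flip
Dir N: opp run (3,2) (2,2) (1,2) (0,2), next=edge -> no flip
Dir NE: opp run (3,3), next='.' -> no flip
Dir W: first cell '.' (not opp) -> no flip
Dir E: opp run (4,3), next='.' -> no flip
Dir SW: first cell '.' (not opp) -> no flip
Dir S: opp run (5,2), next=edge -> no flip
Dir SE: first cell '.' (not opp) -> no flip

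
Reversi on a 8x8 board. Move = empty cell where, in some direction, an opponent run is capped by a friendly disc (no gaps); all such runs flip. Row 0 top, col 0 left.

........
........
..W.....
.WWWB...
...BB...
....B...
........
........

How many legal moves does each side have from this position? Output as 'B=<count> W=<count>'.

-- B to move --
(1,1): flips 2 -> legal
(1,2): no bracket -> illegal
(1,3): no bracket -> illegal
(2,0): no bracket -> illegal
(2,1): flips 1 -> legal
(2,3): flips 1 -> legal
(2,4): no bracket -> illegal
(3,0): flips 3 -> legal
(4,0): no bracket -> illegal
(4,1): no bracket -> illegal
(4,2): no bracket -> illegal
B mobility = 4
-- W to move --
(2,3): no bracket -> illegal
(2,4): no bracket -> illegal
(2,5): no bracket -> illegal
(3,5): flips 1 -> legal
(4,2): no bracket -> illegal
(4,5): no bracket -> illegal
(5,2): no bracket -> illegal
(5,3): flips 1 -> legal
(5,5): flips 1 -> legal
(6,3): no bracket -> illegal
(6,4): no bracket -> illegal
(6,5): flips 2 -> legal
W mobility = 4

Answer: B=4 W=4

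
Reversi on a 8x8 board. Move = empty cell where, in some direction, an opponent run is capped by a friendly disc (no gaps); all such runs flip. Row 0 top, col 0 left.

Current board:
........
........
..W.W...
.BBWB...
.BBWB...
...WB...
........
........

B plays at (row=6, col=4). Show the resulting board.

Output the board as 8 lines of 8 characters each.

Answer: ........
........
..W.W...
.BBWB...
.BBWB...
...BB...
....B...
........

Derivation:
Place B at (6,4); scan 8 dirs for brackets.
Dir NW: opp run (5,3) capped by B -> flip
Dir N: first cell 'B' (not opp) -> no flip
Dir NE: first cell '.' (not opp) -> no flip
Dir W: first cell '.' (not opp) -> no flip
Dir E: first cell '.' (not opp) -> no flip
Dir SW: first cell '.' (not opp) -> no flip
Dir S: first cell '.' (not opp) -> no flip
Dir SE: first cell '.' (not opp) -> no flip
All flips: (5,3)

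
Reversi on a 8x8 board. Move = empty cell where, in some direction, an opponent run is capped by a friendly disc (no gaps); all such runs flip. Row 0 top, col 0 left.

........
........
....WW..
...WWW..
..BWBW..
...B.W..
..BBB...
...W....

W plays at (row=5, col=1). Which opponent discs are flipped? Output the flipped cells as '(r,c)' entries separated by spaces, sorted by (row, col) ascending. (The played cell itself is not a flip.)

Answer: (4,2) (6,2)

Derivation:
Dir NW: first cell '.' (not opp) -> no flip
Dir N: first cell '.' (not opp) -> no flip
Dir NE: opp run (4,2) capped by W -> flip
Dir W: first cell '.' (not opp) -> no flip
Dir E: first cell '.' (not opp) -> no flip
Dir SW: first cell '.' (not opp) -> no flip
Dir S: first cell '.' (not opp) -> no flip
Dir SE: opp run (6,2) capped by W -> flip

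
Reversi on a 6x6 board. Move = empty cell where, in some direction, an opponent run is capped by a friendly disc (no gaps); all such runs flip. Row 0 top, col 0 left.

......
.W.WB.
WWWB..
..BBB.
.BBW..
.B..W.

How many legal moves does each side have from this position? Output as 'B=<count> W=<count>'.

Answer: B=7 W=6

Derivation:
-- B to move --
(0,0): flips 2 -> legal
(0,1): no bracket -> illegal
(0,2): no bracket -> illegal
(0,3): flips 1 -> legal
(0,4): no bracket -> illegal
(1,0): flips 1 -> legal
(1,2): flips 2 -> legal
(2,4): no bracket -> illegal
(3,0): no bracket -> illegal
(3,1): no bracket -> illegal
(4,4): flips 1 -> legal
(4,5): no bracket -> illegal
(5,2): flips 1 -> legal
(5,3): flips 1 -> legal
(5,5): no bracket -> illegal
B mobility = 7
-- W to move --
(0,3): no bracket -> illegal
(0,4): no bracket -> illegal
(0,5): no bracket -> illegal
(1,2): no bracket -> illegal
(1,5): flips 1 -> legal
(2,4): flips 1 -> legal
(2,5): flips 1 -> legal
(3,0): no bracket -> illegal
(3,1): no bracket -> illegal
(3,5): no bracket -> illegal
(4,0): flips 2 -> legal
(4,4): flips 1 -> legal
(4,5): no bracket -> illegal
(5,0): no bracket -> illegal
(5,2): flips 2 -> legal
(5,3): no bracket -> illegal
W mobility = 6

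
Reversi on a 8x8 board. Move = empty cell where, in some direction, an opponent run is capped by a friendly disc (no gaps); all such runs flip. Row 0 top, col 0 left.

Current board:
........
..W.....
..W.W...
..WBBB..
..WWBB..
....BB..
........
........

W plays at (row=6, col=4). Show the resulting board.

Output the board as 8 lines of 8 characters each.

Place W at (6,4); scan 8 dirs for brackets.
Dir NW: first cell '.' (not opp) -> no flip
Dir N: opp run (5,4) (4,4) (3,4) capped by W -> flip
Dir NE: opp run (5,5), next='.' -> no flip
Dir W: first cell '.' (not opp) -> no flip
Dir E: first cell '.' (not opp) -> no flip
Dir SW: first cell '.' (not opp) -> no flip
Dir S: first cell '.' (not opp) -> no flip
Dir SE: first cell '.' (not opp) -> no flip
All flips: (3,4) (4,4) (5,4)

Answer: ........
..W.....
..W.W...
..WBWB..
..WWWB..
....WB..
....W...
........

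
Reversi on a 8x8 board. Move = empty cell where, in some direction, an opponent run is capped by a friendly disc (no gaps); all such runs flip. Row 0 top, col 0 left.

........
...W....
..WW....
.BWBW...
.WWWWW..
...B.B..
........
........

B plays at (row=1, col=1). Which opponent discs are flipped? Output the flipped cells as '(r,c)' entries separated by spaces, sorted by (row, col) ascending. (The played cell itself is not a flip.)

Dir NW: first cell '.' (not opp) -> no flip
Dir N: first cell '.' (not opp) -> no flip
Dir NE: first cell '.' (not opp) -> no flip
Dir W: first cell '.' (not opp) -> no flip
Dir E: first cell '.' (not opp) -> no flip
Dir SW: first cell '.' (not opp) -> no flip
Dir S: first cell '.' (not opp) -> no flip
Dir SE: opp run (2,2) capped by B -> flip

Answer: (2,2)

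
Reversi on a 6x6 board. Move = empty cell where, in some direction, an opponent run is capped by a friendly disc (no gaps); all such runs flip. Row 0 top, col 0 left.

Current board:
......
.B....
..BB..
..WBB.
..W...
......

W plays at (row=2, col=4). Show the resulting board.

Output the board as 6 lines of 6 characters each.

Place W at (2,4); scan 8 dirs for brackets.
Dir NW: first cell '.' (not opp) -> no flip
Dir N: first cell '.' (not opp) -> no flip
Dir NE: first cell '.' (not opp) -> no flip
Dir W: opp run (2,3) (2,2), next='.' -> no flip
Dir E: first cell '.' (not opp) -> no flip
Dir SW: opp run (3,3) capped by W -> flip
Dir S: opp run (3,4), next='.' -> no flip
Dir SE: first cell '.' (not opp) -> no flip
All flips: (3,3)

Answer: ......
.B....
..BBW.
..WWB.
..W...
......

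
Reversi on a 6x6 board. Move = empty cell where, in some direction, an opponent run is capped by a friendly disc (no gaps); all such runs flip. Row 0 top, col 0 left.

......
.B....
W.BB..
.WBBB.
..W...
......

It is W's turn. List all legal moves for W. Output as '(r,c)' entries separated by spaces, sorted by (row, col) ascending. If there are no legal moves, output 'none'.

(0,0): no bracket -> illegal
(0,1): no bracket -> illegal
(0,2): flips 1 -> legal
(1,0): no bracket -> illegal
(1,2): flips 2 -> legal
(1,3): flips 1 -> legal
(1,4): no bracket -> illegal
(2,1): no bracket -> illegal
(2,4): flips 1 -> legal
(2,5): no bracket -> illegal
(3,5): flips 3 -> legal
(4,1): no bracket -> illegal
(4,3): no bracket -> illegal
(4,4): no bracket -> illegal
(4,5): no bracket -> illegal

Answer: (0,2) (1,2) (1,3) (2,4) (3,5)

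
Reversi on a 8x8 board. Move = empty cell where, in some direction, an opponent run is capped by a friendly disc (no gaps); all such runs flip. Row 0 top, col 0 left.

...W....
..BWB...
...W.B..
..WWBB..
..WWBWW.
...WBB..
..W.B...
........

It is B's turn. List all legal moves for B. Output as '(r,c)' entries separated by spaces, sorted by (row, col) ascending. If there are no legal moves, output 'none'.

(0,2): no bracket -> illegal
(0,4): no bracket -> illegal
(2,1): flips 2 -> legal
(2,2): flips 1 -> legal
(2,4): no bracket -> illegal
(3,1): flips 4 -> legal
(3,6): flips 1 -> legal
(3,7): flips 1 -> legal
(4,1): flips 4 -> legal
(4,7): flips 2 -> legal
(5,1): no bracket -> illegal
(5,2): flips 2 -> legal
(5,6): flips 1 -> legal
(5,7): flips 1 -> legal
(6,1): no bracket -> illegal
(6,3): no bracket -> illegal
(7,1): flips 2 -> legal
(7,2): no bracket -> illegal
(7,3): no bracket -> illegal

Answer: (2,1) (2,2) (3,1) (3,6) (3,7) (4,1) (4,7) (5,2) (5,6) (5,7) (7,1)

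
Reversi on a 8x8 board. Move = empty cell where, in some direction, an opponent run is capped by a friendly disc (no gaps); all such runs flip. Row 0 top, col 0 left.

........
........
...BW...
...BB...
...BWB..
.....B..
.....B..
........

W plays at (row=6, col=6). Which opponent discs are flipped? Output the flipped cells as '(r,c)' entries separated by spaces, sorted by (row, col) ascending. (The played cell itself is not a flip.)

Dir NW: opp run (5,5) capped by W -> flip
Dir N: first cell '.' (not opp) -> no flip
Dir NE: first cell '.' (not opp) -> no flip
Dir W: opp run (6,5), next='.' -> no flip
Dir E: first cell '.' (not opp) -> no flip
Dir SW: first cell '.' (not opp) -> no flip
Dir S: first cell '.' (not opp) -> no flip
Dir SE: first cell '.' (not opp) -> no flip

Answer: (5,5)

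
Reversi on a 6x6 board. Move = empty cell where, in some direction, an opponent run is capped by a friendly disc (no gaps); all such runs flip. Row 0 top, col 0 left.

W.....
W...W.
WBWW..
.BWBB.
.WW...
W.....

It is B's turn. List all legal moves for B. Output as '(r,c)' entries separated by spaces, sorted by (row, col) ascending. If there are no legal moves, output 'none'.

(0,1): no bracket -> illegal
(0,3): no bracket -> illegal
(0,4): no bracket -> illegal
(0,5): no bracket -> illegal
(1,1): flips 1 -> legal
(1,2): flips 1 -> legal
(1,3): flips 2 -> legal
(1,5): no bracket -> illegal
(2,4): flips 2 -> legal
(2,5): no bracket -> illegal
(3,0): no bracket -> illegal
(4,0): no bracket -> illegal
(4,3): flips 1 -> legal
(5,1): flips 2 -> legal
(5,2): no bracket -> illegal
(5,3): flips 1 -> legal

Answer: (1,1) (1,2) (1,3) (2,4) (4,3) (5,1) (5,3)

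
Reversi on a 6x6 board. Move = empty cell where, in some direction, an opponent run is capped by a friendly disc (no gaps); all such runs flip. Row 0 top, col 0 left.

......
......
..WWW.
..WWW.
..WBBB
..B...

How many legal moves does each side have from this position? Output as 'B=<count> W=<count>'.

Answer: B=7 W=3

Derivation:
-- B to move --
(1,1): flips 2 -> legal
(1,2): flips 5 -> legal
(1,3): flips 2 -> legal
(1,4): flips 2 -> legal
(1,5): no bracket -> illegal
(2,1): flips 1 -> legal
(2,5): flips 1 -> legal
(3,1): no bracket -> illegal
(3,5): no bracket -> illegal
(4,1): flips 1 -> legal
(5,1): no bracket -> illegal
(5,3): no bracket -> illegal
B mobility = 7
-- W to move --
(3,5): no bracket -> illegal
(4,1): no bracket -> illegal
(5,1): no bracket -> illegal
(5,3): flips 1 -> legal
(5,4): flips 2 -> legal
(5,5): flips 1 -> legal
W mobility = 3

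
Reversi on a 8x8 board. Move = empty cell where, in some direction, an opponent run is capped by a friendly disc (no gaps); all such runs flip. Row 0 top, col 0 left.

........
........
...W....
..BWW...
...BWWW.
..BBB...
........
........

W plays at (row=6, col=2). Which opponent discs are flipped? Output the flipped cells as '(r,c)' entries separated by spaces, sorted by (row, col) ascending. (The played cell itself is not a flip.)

Dir NW: first cell '.' (not opp) -> no flip
Dir N: opp run (5,2), next='.' -> no flip
Dir NE: opp run (5,3) capped by W -> flip
Dir W: first cell '.' (not opp) -> no flip
Dir E: first cell '.' (not opp) -> no flip
Dir SW: first cell '.' (not opp) -> no flip
Dir S: first cell '.' (not opp) -> no flip
Dir SE: first cell '.' (not opp) -> no flip

Answer: (5,3)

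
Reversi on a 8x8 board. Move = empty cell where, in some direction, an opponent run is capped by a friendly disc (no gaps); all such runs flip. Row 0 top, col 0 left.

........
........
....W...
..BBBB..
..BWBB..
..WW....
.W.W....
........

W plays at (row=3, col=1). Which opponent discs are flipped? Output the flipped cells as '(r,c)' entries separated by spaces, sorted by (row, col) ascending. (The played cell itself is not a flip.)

Dir NW: first cell '.' (not opp) -> no flip
Dir N: first cell '.' (not opp) -> no flip
Dir NE: first cell '.' (not opp) -> no flip
Dir W: first cell '.' (not opp) -> no flip
Dir E: opp run (3,2) (3,3) (3,4) (3,5), next='.' -> no flip
Dir SW: first cell '.' (not opp) -> no flip
Dir S: first cell '.' (not opp) -> no flip
Dir SE: opp run (4,2) capped by W -> flip

Answer: (4,2)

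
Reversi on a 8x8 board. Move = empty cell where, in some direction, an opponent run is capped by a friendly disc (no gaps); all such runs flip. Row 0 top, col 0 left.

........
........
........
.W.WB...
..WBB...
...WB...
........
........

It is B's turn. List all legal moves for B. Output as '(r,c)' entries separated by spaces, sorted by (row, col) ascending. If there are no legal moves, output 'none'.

Answer: (2,2) (2,3) (3,2) (4,1) (5,2) (6,2) (6,3)

Derivation:
(2,0): no bracket -> illegal
(2,1): no bracket -> illegal
(2,2): flips 1 -> legal
(2,3): flips 1 -> legal
(2,4): no bracket -> illegal
(3,0): no bracket -> illegal
(3,2): flips 1 -> legal
(4,0): no bracket -> illegal
(4,1): flips 1 -> legal
(5,1): no bracket -> illegal
(5,2): flips 1 -> legal
(6,2): flips 1 -> legal
(6,3): flips 1 -> legal
(6,4): no bracket -> illegal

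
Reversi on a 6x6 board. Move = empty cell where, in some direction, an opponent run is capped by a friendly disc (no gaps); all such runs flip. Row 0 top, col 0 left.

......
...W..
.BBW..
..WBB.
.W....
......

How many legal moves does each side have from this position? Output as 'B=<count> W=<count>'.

-- B to move --
(0,2): no bracket -> illegal
(0,3): flips 2 -> legal
(0,4): flips 1 -> legal
(1,2): flips 1 -> legal
(1,4): no bracket -> illegal
(2,4): flips 1 -> legal
(3,0): no bracket -> illegal
(3,1): flips 1 -> legal
(4,0): no bracket -> illegal
(4,2): flips 1 -> legal
(4,3): flips 1 -> legal
(5,0): no bracket -> illegal
(5,1): no bracket -> illegal
(5,2): no bracket -> illegal
B mobility = 7
-- W to move --
(1,0): flips 1 -> legal
(1,1): no bracket -> illegal
(1,2): flips 1 -> legal
(2,0): flips 2 -> legal
(2,4): no bracket -> illegal
(2,5): no bracket -> illegal
(3,0): no bracket -> illegal
(3,1): flips 1 -> legal
(3,5): flips 2 -> legal
(4,2): no bracket -> illegal
(4,3): flips 1 -> legal
(4,4): no bracket -> illegal
(4,5): flips 1 -> legal
W mobility = 7

Answer: B=7 W=7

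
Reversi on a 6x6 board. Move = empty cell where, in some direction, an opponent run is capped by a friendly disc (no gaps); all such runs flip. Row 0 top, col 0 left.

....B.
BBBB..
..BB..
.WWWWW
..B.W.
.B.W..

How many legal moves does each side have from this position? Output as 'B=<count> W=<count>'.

-- B to move --
(2,0): flips 1 -> legal
(2,1): no bracket -> illegal
(2,4): flips 1 -> legal
(2,5): no bracket -> illegal
(3,0): no bracket -> illegal
(4,0): flips 1 -> legal
(4,1): flips 1 -> legal
(4,3): flips 1 -> legal
(4,5): flips 1 -> legal
(5,2): no bracket -> illegal
(5,4): no bracket -> illegal
(5,5): flips 2 -> legal
B mobility = 7
-- W to move --
(0,0): flips 2 -> legal
(0,1): flips 2 -> legal
(0,2): flips 2 -> legal
(0,3): flips 2 -> legal
(0,5): no bracket -> illegal
(1,4): flips 1 -> legal
(1,5): no bracket -> illegal
(2,0): no bracket -> illegal
(2,1): no bracket -> illegal
(2,4): no bracket -> illegal
(4,0): no bracket -> illegal
(4,1): no bracket -> illegal
(4,3): no bracket -> illegal
(5,0): no bracket -> illegal
(5,2): flips 1 -> legal
W mobility = 6

Answer: B=7 W=6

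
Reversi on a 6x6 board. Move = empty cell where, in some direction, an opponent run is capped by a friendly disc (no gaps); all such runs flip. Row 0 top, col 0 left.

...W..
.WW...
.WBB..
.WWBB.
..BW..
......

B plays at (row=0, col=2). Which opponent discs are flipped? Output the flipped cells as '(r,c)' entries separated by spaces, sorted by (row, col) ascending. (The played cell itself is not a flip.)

Dir NW: edge -> no flip
Dir N: edge -> no flip
Dir NE: edge -> no flip
Dir W: first cell '.' (not opp) -> no flip
Dir E: opp run (0,3), next='.' -> no flip
Dir SW: opp run (1,1), next='.' -> no flip
Dir S: opp run (1,2) capped by B -> flip
Dir SE: first cell '.' (not opp) -> no flip

Answer: (1,2)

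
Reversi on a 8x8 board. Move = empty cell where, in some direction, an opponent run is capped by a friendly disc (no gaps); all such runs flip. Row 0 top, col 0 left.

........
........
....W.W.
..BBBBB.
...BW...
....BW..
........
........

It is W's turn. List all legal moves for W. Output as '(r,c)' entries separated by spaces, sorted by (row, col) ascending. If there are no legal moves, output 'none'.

(2,1): no bracket -> illegal
(2,2): flips 1 -> legal
(2,3): no bracket -> illegal
(2,5): no bracket -> illegal
(2,7): no bracket -> illegal
(3,1): no bracket -> illegal
(3,7): no bracket -> illegal
(4,1): no bracket -> illegal
(4,2): flips 2 -> legal
(4,5): no bracket -> illegal
(4,6): flips 2 -> legal
(4,7): no bracket -> illegal
(5,2): no bracket -> illegal
(5,3): flips 1 -> legal
(6,3): no bracket -> illegal
(6,4): flips 1 -> legal
(6,5): no bracket -> illegal

Answer: (2,2) (4,2) (4,6) (5,3) (6,4)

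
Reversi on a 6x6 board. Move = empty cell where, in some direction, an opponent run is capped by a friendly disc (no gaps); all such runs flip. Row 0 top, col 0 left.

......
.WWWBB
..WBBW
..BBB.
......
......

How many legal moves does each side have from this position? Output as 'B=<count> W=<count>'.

-- B to move --
(0,0): flips 2 -> legal
(0,1): flips 1 -> legal
(0,2): flips 3 -> legal
(0,3): flips 1 -> legal
(0,4): no bracket -> illegal
(1,0): flips 3 -> legal
(2,0): no bracket -> illegal
(2,1): flips 1 -> legal
(3,1): no bracket -> illegal
(3,5): flips 1 -> legal
B mobility = 7
-- W to move --
(0,3): flips 1 -> legal
(0,4): no bracket -> illegal
(0,5): flips 1 -> legal
(2,1): no bracket -> illegal
(3,1): no bracket -> illegal
(3,5): flips 1 -> legal
(4,1): no bracket -> illegal
(4,2): flips 1 -> legal
(4,3): flips 3 -> legal
(4,4): flips 1 -> legal
(4,5): flips 2 -> legal
W mobility = 7

Answer: B=7 W=7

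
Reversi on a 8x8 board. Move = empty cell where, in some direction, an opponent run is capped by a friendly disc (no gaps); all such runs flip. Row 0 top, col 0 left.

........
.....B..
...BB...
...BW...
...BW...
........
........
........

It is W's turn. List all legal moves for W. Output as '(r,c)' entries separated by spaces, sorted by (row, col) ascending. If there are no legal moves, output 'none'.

(0,4): no bracket -> illegal
(0,5): no bracket -> illegal
(0,6): no bracket -> illegal
(1,2): flips 1 -> legal
(1,3): no bracket -> illegal
(1,4): flips 1 -> legal
(1,6): no bracket -> illegal
(2,2): flips 1 -> legal
(2,5): no bracket -> illegal
(2,6): no bracket -> illegal
(3,2): flips 1 -> legal
(3,5): no bracket -> illegal
(4,2): flips 1 -> legal
(5,2): flips 1 -> legal
(5,3): no bracket -> illegal
(5,4): no bracket -> illegal

Answer: (1,2) (1,4) (2,2) (3,2) (4,2) (5,2)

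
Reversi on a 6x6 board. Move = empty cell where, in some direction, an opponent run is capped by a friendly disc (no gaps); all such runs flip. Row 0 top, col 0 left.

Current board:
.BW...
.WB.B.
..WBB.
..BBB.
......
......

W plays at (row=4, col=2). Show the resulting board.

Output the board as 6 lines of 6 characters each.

Place W at (4,2); scan 8 dirs for brackets.
Dir NW: first cell '.' (not opp) -> no flip
Dir N: opp run (3,2) capped by W -> flip
Dir NE: opp run (3,3) (2,4), next='.' -> no flip
Dir W: first cell '.' (not opp) -> no flip
Dir E: first cell '.' (not opp) -> no flip
Dir SW: first cell '.' (not opp) -> no flip
Dir S: first cell '.' (not opp) -> no flip
Dir SE: first cell '.' (not opp) -> no flip
All flips: (3,2)

Answer: .BW...
.WB.B.
..WBB.
..WBB.
..W...
......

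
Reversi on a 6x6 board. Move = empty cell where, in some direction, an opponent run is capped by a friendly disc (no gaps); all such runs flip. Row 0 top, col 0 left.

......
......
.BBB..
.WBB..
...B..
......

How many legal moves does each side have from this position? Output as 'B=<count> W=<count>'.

Answer: B=3 W=3

Derivation:
-- B to move --
(2,0): no bracket -> illegal
(3,0): flips 1 -> legal
(4,0): flips 1 -> legal
(4,1): flips 1 -> legal
(4,2): no bracket -> illegal
B mobility = 3
-- W to move --
(1,0): no bracket -> illegal
(1,1): flips 1 -> legal
(1,2): no bracket -> illegal
(1,3): flips 1 -> legal
(1,4): no bracket -> illegal
(2,0): no bracket -> illegal
(2,4): no bracket -> illegal
(3,0): no bracket -> illegal
(3,4): flips 2 -> legal
(4,1): no bracket -> illegal
(4,2): no bracket -> illegal
(4,4): no bracket -> illegal
(5,2): no bracket -> illegal
(5,3): no bracket -> illegal
(5,4): no bracket -> illegal
W mobility = 3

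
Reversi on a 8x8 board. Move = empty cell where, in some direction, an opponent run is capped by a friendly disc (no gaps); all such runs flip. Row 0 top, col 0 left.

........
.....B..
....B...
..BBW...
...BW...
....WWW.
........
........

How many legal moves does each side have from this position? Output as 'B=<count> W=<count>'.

Answer: B=6 W=6

Derivation:
-- B to move --
(2,3): no bracket -> illegal
(2,5): flips 1 -> legal
(3,5): flips 1 -> legal
(4,5): flips 1 -> legal
(4,6): no bracket -> illegal
(4,7): no bracket -> illegal
(5,3): no bracket -> illegal
(5,7): no bracket -> illegal
(6,3): no bracket -> illegal
(6,4): flips 3 -> legal
(6,5): flips 1 -> legal
(6,6): flips 2 -> legal
(6,7): no bracket -> illegal
B mobility = 6
-- W to move --
(0,4): no bracket -> illegal
(0,5): no bracket -> illegal
(0,6): no bracket -> illegal
(1,3): no bracket -> illegal
(1,4): flips 1 -> legal
(1,6): no bracket -> illegal
(2,1): flips 2 -> legal
(2,2): flips 1 -> legal
(2,3): no bracket -> illegal
(2,5): no bracket -> illegal
(2,6): no bracket -> illegal
(3,1): flips 2 -> legal
(3,5): no bracket -> illegal
(4,1): no bracket -> illegal
(4,2): flips 1 -> legal
(5,2): flips 1 -> legal
(5,3): no bracket -> illegal
W mobility = 6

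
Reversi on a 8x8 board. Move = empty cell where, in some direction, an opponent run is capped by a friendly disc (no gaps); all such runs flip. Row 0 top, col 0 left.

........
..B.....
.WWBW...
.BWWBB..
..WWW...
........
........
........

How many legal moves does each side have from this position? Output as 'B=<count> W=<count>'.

Answer: B=10 W=12

Derivation:
-- B to move --
(1,0): no bracket -> illegal
(1,1): flips 1 -> legal
(1,3): flips 2 -> legal
(1,4): flips 1 -> legal
(1,5): no bracket -> illegal
(2,0): flips 2 -> legal
(2,5): flips 1 -> legal
(3,0): flips 1 -> legal
(4,1): flips 1 -> legal
(4,5): no bracket -> illegal
(5,1): no bracket -> illegal
(5,2): flips 4 -> legal
(5,3): flips 4 -> legal
(5,4): flips 1 -> legal
(5,5): no bracket -> illegal
B mobility = 10
-- W to move --
(0,1): no bracket -> illegal
(0,2): flips 1 -> legal
(0,3): flips 1 -> legal
(1,1): no bracket -> illegal
(1,3): flips 1 -> legal
(1,4): flips 1 -> legal
(2,0): flips 1 -> legal
(2,5): flips 1 -> legal
(2,6): flips 1 -> legal
(3,0): flips 1 -> legal
(3,6): flips 2 -> legal
(4,0): flips 1 -> legal
(4,1): flips 1 -> legal
(4,5): no bracket -> illegal
(4,6): flips 1 -> legal
W mobility = 12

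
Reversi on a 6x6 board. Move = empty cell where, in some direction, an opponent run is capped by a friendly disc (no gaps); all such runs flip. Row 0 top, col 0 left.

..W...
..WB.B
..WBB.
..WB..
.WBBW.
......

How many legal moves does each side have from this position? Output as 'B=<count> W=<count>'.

-- B to move --
(0,1): flips 1 -> legal
(0,3): no bracket -> illegal
(1,1): flips 2 -> legal
(2,1): flips 2 -> legal
(3,0): no bracket -> illegal
(3,1): flips 2 -> legal
(3,4): no bracket -> illegal
(3,5): no bracket -> illegal
(4,0): flips 1 -> legal
(4,5): flips 1 -> legal
(5,0): flips 2 -> legal
(5,1): no bracket -> illegal
(5,2): no bracket -> illegal
(5,3): no bracket -> illegal
(5,4): no bracket -> illegal
(5,5): flips 1 -> legal
B mobility = 8
-- W to move --
(0,3): no bracket -> illegal
(0,4): flips 1 -> legal
(0,5): no bracket -> illegal
(1,4): flips 2 -> legal
(2,5): flips 2 -> legal
(3,1): no bracket -> illegal
(3,4): flips 2 -> legal
(3,5): flips 2 -> legal
(5,1): no bracket -> illegal
(5,2): flips 1 -> legal
(5,3): no bracket -> illegal
(5,4): flips 1 -> legal
W mobility = 7

Answer: B=8 W=7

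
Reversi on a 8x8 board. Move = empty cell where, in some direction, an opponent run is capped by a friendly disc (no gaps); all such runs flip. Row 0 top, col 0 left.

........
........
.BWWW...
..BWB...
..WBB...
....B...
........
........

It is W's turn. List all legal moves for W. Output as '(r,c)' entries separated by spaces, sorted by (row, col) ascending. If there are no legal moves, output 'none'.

(1,0): no bracket -> illegal
(1,1): no bracket -> illegal
(1,2): no bracket -> illegal
(2,0): flips 1 -> legal
(2,5): no bracket -> illegal
(3,0): no bracket -> illegal
(3,1): flips 1 -> legal
(3,5): flips 1 -> legal
(4,1): flips 1 -> legal
(4,5): flips 3 -> legal
(5,2): no bracket -> illegal
(5,3): flips 1 -> legal
(5,5): flips 1 -> legal
(6,3): no bracket -> illegal
(6,4): flips 3 -> legal
(6,5): no bracket -> illegal

Answer: (2,0) (3,1) (3,5) (4,1) (4,5) (5,3) (5,5) (6,4)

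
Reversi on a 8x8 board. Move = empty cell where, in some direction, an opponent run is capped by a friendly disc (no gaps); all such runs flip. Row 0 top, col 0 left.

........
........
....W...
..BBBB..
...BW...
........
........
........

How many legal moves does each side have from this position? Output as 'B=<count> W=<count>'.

Answer: B=7 W=4

Derivation:
-- B to move --
(1,3): flips 1 -> legal
(1,4): flips 1 -> legal
(1,5): flips 1 -> legal
(2,3): no bracket -> illegal
(2,5): no bracket -> illegal
(4,5): flips 1 -> legal
(5,3): flips 1 -> legal
(5,4): flips 1 -> legal
(5,5): flips 1 -> legal
B mobility = 7
-- W to move --
(2,1): no bracket -> illegal
(2,2): flips 1 -> legal
(2,3): no bracket -> illegal
(2,5): no bracket -> illegal
(2,6): flips 1 -> legal
(3,1): no bracket -> illegal
(3,6): no bracket -> illegal
(4,1): no bracket -> illegal
(4,2): flips 2 -> legal
(4,5): no bracket -> illegal
(4,6): flips 1 -> legal
(5,2): no bracket -> illegal
(5,3): no bracket -> illegal
(5,4): no bracket -> illegal
W mobility = 4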